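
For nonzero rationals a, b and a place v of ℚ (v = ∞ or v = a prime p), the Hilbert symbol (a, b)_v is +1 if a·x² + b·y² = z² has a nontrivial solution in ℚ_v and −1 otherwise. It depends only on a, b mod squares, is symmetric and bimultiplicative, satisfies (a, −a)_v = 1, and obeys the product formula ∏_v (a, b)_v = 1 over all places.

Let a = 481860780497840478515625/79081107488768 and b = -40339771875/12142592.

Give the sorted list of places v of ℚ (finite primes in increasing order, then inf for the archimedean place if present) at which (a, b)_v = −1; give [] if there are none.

Mod squares: a ≡ 5330, b ≡ -9430. Check v ∈ {∞, 2, 3, 5, 7, 11, 13, 23, 29, 41}.
v=41: a=41^3·(≡24), b=41^1·(≡8) mod 41; (24|41)=-1, (8|41)=+1; (−1)^{3·1·20}·(-1)^1·(+1)^3 = -1.
v=∞: 5330 > 0 and -9430 < 0  ⇒  (a,b)_∞ = +1.
v=5: a=5^11·(≡1), b=5^5·(≡4) mod 5; (1|5)=+1, (4|5)=+1; (−1)^{11·5·2}·(+1)^5·(+1)^11 = +1.
v=3: a=3^6·(≡2), b=3^4·(≡2) mod 3; (2|3)=-1, (2|3)=-1; (−1)^{6·4·1}·(-1)^4·(-1)^6 = +1.
v=7: a=7^-2·(≡6), b=7^-2·(≡3) mod 7; (6|7)=-1, (3|7)=-1; (−1)^{-2·-2·3}·(-1)^-2·(-1)^-2 = +1.
v=11: a=11^-4·(≡2), b=11^-2·(≡7) mod 11; (2|11)=-1, (7|11)=-1; (−1)^{-4·-2·5}·(-1)^-2·(-1)^-4 = +1.
v=29: a=29^-2·(≡4), b=29^0·(≡9) mod 29; (4|29)=+1, (9|29)=+1; (−1)^{-2·0·14}·(+1)^0·(+1)^-2 = +1.
v=13: a=13^5·(≡7), b=13^2·(≡11) mod 13; (7|13)=-1, (11|13)=-1; (−1)^{5·2·6}·(-1)^2·(-1)^5 = -1.
v=23: a=23^2·(≡10), b=23^1·(≡12) mod 23; (10|23)=-1, (12|23)=+1; (−1)^{2·1·11}·(-1)^1·(+1)^2 = -1.
v=2: v_2(a)=-17, v_2(b)=-11; units ≡ 1, 5 (mod 8); ε·ε+αω+βω = 0·0+-17·1+-11·0 ≡ 1  ⇒  (a,b)_2 = -1.
|Ram(5330, -9430)| = 4, even; anisotropic at {2, 13, 23, 41}.

[2, 13, 23, 41]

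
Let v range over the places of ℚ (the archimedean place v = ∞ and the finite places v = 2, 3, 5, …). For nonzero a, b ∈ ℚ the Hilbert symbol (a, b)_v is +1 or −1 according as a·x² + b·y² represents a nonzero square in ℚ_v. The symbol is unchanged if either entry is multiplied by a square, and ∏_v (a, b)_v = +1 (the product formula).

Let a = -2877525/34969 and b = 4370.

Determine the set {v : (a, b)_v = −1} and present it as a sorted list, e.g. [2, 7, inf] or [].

[2, 23]

Mod squares: a ≡ -29, b ≡ 4370. Check v ∈ {∞, 2, 3, 5, 7, 11, 17, 19, 23, 29}.
v=7: a=7^2·(≡3), b=7^0·(≡2) mod 7; (3|7)=-1, (2|7)=+1; (−1)^{2·0·3}·(-1)^0·(+1)^2 = +1.
v=17: a=17^-2·(≡7), b=17^0·(≡1) mod 17; (7|17)=-1, (1|17)=+1; (−1)^{-2·0·8}·(-1)^0·(+1)^-2 = +1.
v=29: a=29^1·(≡9), b=29^0·(≡20) mod 29; (9|29)=+1, (20|29)=+1; (−1)^{1·0·14}·(+1)^0·(+1)^1 = +1.
v=3: a=3^4·(≡1), b=3^0·(≡2) mod 3; (1|3)=+1, (2|3)=-1; (−1)^{4·0·1}·(+1)^0·(-1)^4 = +1.
v=2: v_2(a)=0, v_2(b)=1; units ≡ 3, 1 (mod 8); ε·ε+αω+βω = 1·0+0·0+1·1 ≡ 1  ⇒  (a,b)_2 = -1.
v=23: a=23^0·(≡21), b=23^1·(≡6) mod 23; (21|23)=-1, (6|23)=+1; (−1)^{0·1·11}·(-1)^1·(+1)^0 = -1.
v=∞: -29 < 0 and 4370 > 0  ⇒  (a,b)_∞ = +1.
v=11: a=11^-2·(≡3), b=11^0·(≡3) mod 11; (3|11)=+1, (3|11)=+1; (−1)^{-2·0·5}·(+1)^0·(+1)^-2 = +1.
v=5: a=5^2·(≡1), b=5^1·(≡4) mod 5; (1|5)=+1, (4|5)=+1; (−1)^{2·1·2}·(+1)^1·(+1)^2 = +1.
v=19: a=19^0·(≡7), b=19^1·(≡2) mod 19; (7|19)=+1, (2|19)=-1; (−1)^{0·1·9}·(+1)^1·(-1)^0 = +1.
|Ram(-29, 4370)| = 2, even; anisotropic at {2, 23}.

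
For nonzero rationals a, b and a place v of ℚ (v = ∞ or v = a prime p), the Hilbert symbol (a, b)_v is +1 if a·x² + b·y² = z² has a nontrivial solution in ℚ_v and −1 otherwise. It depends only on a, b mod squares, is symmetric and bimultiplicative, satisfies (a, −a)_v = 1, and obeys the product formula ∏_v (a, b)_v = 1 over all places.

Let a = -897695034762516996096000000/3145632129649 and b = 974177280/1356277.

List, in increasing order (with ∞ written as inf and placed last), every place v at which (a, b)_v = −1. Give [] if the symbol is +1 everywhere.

(a, b) ≡ (-6053866, 1885) mod (ℚ^×)²; places V = {2, 3, 5, 7, 13, 17, 19, 29, 31, 37, ∞}.
(a,b)_31: α=1, u≡25; β=0, v≡19 (mod 31); (25|31)=+1, (19|31)=+1; sign (−1)^0·+1^0·+1^1 = +1.
(a,b)_19: α=-4, u≡5; β=-2, v≡6 (mod 19); (5|19)=+1, (6|19)=+1; sign (−1)^0·+1^-2·+1^-4 = +1.
(a,b)_∞: sgn(-6053866)=−, sgn(1885)=+, so +1.
(a,b)_17: α=-6, u≡16; β=-2, v≡15 (mod 17); (16|17)=+1, (15|17)=+1; sign (−1)^0·+1^-2·+1^-6 = +1.
(a,b)_37: α=1, u≡33; β=0, v≡5 (mod 37); (33|37)=+1, (5|37)=-1; sign (−1)^0·+1^0·-1^1 = -1.
(a,b)_7: α=1, u≡3; β=0, v≡1 (mod 7); (3|7)=-1, (1|7)=+1; sign (−1)^0·-1^0·+1^1 = +1.
(a,b)_2: α=19, β=10; u≡3, v≡5 (mod 8); ε(u)ε(v)=1·0, αω(v)=19·1, βω(u)=10·1; sum ≡ 1  ⇒  -1.
(a,b)_5: α=6, u≡4; β=1, v≡3 (mod 5); (4|5)=+1, (3|5)=-1; sign (−1)^0·+1^1·-1^6 = +1.
(a,b)_13: α=1, u≡12; β=-1, v≡6 (mod 13); (12|13)=+1, (6|13)=-1; sign (−1)^0·+1^-1·-1^1 = -1.
(a,b)_29: α=3, u≡3; β=1, v≡5 (mod 29); (3|29)=-1, (5|29)=+1; sign (−1)^0·-1^1·+1^3 = -1.
(a,b)_3: α=16, u≡2; β=8, v≡1 (mod 3); (2|3)=-1, (1|3)=+1; sign (−1)^0·-1^8·+1^16 = +1.
|Ram(-6053866, 1885)| = 4, even; anisotropic at {2, 13, 29, 37}.

[2, 13, 29, 37]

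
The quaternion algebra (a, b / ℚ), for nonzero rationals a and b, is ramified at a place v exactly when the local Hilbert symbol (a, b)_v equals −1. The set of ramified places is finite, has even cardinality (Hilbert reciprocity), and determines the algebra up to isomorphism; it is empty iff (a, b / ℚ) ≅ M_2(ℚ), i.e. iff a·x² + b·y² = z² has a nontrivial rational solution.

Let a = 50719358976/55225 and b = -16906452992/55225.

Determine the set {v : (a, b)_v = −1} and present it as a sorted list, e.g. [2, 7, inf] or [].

[2, 41]

Mod squares: a ≡ 1599, b ≡ -533. Check v ∈ {∞, 2, 3, 5, 11, 13, 41, 47}.
v=13: a=13^1·(≡2), b=13^1·(≡8) mod 13; (2|13)=-1, (8|13)=-1; (−1)^{1·1·6}·(-1)^1·(-1)^1 = +1.
v=47: a=47^-2·(≡27), b=47^-2·(≡38) mod 47; (27|47)=+1, (38|47)=-1; (−1)^{-2·-2·23}·(+1)^-2·(-1)^-2 = +1.
v=11: a=11^2·(≡9), b=11^2·(≡8) mod 11; (9|11)=+1, (8|11)=-1; (−1)^{2·2·5}·(+1)^2·(-1)^2 = +1.
v=3: a=3^1·(≡2), b=3^0·(≡1) mod 3; (2|3)=-1, (1|3)=+1; (−1)^{1·0·1}·(-1)^0·(+1)^1 = +1.
v=2: v_2(a)=18, v_2(b)=18; units ≡ 7, 3 (mod 8); ε·ε+αω+βω = 1·1+18·1+18·0 ≡ 1  ⇒  (a,b)_2 = -1.
v=41: a=41^1·(≡20), b=41^1·(≡7) mod 41; (20|41)=+1, (7|41)=-1; (−1)^{1·1·20}·(+1)^1·(-1)^1 = -1.
v=5: a=5^-2·(≡4), b=5^-2·(≡2) mod 5; (4|5)=+1, (2|5)=-1; (−1)^{-2·-2·2}·(+1)^-2·(-1)^-2 = +1.
v=∞: 1599 > 0 and -533 < 0  ⇒  (a,b)_∞ = +1.
(1599, -533 / ℚ) ramifies at {2, 41}: a division algebra.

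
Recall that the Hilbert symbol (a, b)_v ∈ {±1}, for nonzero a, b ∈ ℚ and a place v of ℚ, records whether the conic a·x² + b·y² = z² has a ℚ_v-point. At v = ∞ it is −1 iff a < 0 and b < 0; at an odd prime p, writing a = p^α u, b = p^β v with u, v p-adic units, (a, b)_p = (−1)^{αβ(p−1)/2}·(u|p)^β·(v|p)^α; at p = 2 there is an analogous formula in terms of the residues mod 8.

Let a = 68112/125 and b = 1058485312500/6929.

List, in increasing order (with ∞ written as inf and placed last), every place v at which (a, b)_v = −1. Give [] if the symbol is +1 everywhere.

[7, 11, 41, 43]

Mod squares: a ≡ 2365, b ≡ 5738565. Check v ∈ {∞, 2, 3, 5, 7, 11, 13, 31, 41, 43}.
v=5: a=5^-3·(≡2), b=5^7·(≡3) mod 5; (2|5)=-1, (3|5)=-1; (−1)^{-3·7·2}·(-1)^7·(-1)^-3 = +1.
v=∞: 2365 > 0 and 5738565 > 0  ⇒  (a,b)_∞ = +1.
v=31: a=31^0·(≡5), b=31^1·(≡16) mod 31; (5|31)=+1, (16|31)=+1; (−1)^{0·1·15}·(+1)^1·(+1)^0 = +1.
v=43: a=43^1·(≡34), b=43^1·(≡20) mod 43; (34|43)=-1, (20|43)=-1; (−1)^{1·1·21}·(-1)^1·(-1)^1 = -1.
v=41: a=41^0·(≡26), b=41^-1·(≡33) mod 41; (26|41)=-1, (33|41)=+1; (−1)^{0·-1·20}·(-1)^-1·(+1)^0 = -1.
v=2: v_2(a)=4, v_2(b)=2; units ≡ 5, 5 (mod 8); ε·ε+αω+βω = 0·0+4·1+2·1 ≡ 0  ⇒  (a,b)_2 = +1.
v=11: a=11^1·(≡8), b=11^2·(≡2) mod 11; (8|11)=-1, (2|11)=-1; (−1)^{1·2·5}·(-1)^2·(-1)^1 = -1.
v=13: a=13^0·(≡12), b=13^-2·(≡9) mod 13; (12|13)=+1, (9|13)=+1; (−1)^{0·-2·6}·(+1)^-2·(+1)^0 = +1.
v=7: a=7^0·(≡5), b=7^1·(≡4) mod 7; (5|7)=-1, (4|7)=+1; (−1)^{0·1·3}·(-1)^1·(+1)^0 = -1.
v=3: a=3^2·(≡1), b=3^1·(≡1) mod 3; (1|3)=+1, (1|3)=+1; (−1)^{2·1·1}·(+1)^1·(+1)^2 = +1.
Ram(2365, 5738565) = {7, 11, 41, 43}; no ℚ_7-point on the conic.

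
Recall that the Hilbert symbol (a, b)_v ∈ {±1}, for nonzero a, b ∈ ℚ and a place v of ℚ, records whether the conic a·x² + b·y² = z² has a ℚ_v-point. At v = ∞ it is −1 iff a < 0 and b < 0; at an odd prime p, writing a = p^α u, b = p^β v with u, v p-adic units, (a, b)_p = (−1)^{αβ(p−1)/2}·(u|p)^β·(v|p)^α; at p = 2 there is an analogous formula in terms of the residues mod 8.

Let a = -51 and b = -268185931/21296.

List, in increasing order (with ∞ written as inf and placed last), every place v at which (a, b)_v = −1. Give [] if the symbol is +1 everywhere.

Mod squares: a ≡ -51, b ≡ -209. Check v ∈ {∞, 2, 3, 11, 13, 17, 19}.
v=3: a=3^1·(≡1), b=3^0·(≡1) mod 3; (1|3)=+1, (1|3)=+1; (−1)^{1·0·1}·(+1)^0·(+1)^1 = +1.
v=11: a=11^0·(≡4), b=11^-3·(≡4) mod 11; (4|11)=+1, (4|11)=+1; (−1)^{0·-3·5}·(+1)^-3·(+1)^0 = +1.
v=13: a=13^0·(≡1), b=13^2·(≡12) mod 13; (1|13)=+1, (12|13)=+1; (−1)^{0·2·6}·(+1)^2·(+1)^0 = +1.
v=∞: -51 < 0 and -209 < 0  ⇒  (a,b)_∞ = -1.
v=17: a=17^1·(≡14), b=17^4·(≡3) mod 17; (14|17)=-1, (3|17)=-1; (−1)^{1·4·8}·(-1)^4·(-1)^1 = -1.
v=19: a=19^0·(≡6), b=19^1·(≡2) mod 19; (6|19)=+1, (2|19)=-1; (−1)^{0·1·9}·(+1)^1·(-1)^0 = +1.
v=2: v_2(a)=0, v_2(b)=-4; units ≡ 5, 7 (mod 8); ε·ε+αω+βω = 0·1+0·0+-4·1 ≡ 0  ⇒  (a,b)_2 = +1.
Ram(-51, -209) = {17, ∞}; no ℚ_17-point on the conic.

[17, inf]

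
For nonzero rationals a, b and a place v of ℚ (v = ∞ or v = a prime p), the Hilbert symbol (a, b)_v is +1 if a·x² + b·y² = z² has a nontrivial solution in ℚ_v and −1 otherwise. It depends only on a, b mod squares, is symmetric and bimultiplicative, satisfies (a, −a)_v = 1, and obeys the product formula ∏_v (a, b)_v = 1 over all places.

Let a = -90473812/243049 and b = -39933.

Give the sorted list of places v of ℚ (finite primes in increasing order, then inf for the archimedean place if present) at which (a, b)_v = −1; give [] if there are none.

[2, 11, 29, inf]

(a, b) ≡ (-253, -493) mod (ℚ^×)²; places V = {2, 3, 11, 13, 17, 23, 29, ∞}.
(a,b)_∞: sgn(-253)=−, sgn(-493)=−, so -1.
(a,b)_3: α=0, u≡2; β=4, v≡2 (mod 3); (2|3)=-1, (2|3)=-1; sign (−1)^0·-1^4·-1^0 = +1.
(a,b)_11: α=1, u≡7; β=0, v≡8 (mod 11); (7|11)=-1, (8|11)=-1; sign (−1)^0·-1^0·-1^1 = -1.
(a,b)_29: α=-2, u≡18; β=1, v≡15 (mod 29); (18|29)=-1, (15|29)=-1; sign (−1)^0·-1^1·-1^-2 = -1.
(a,b)_2: α=2, β=0; u≡3, v≡3 (mod 8); ε(u)ε(v)=1·1, αω(v)=2·1, βω(u)=0·1; sum ≡ 1  ⇒  -1.
(a,b)_23: α=3, u≡2; β=0, v≡18 (mod 23); (2|23)=+1, (18|23)=+1; sign (−1)^0·+1^0·+1^3 = +1.
(a,b)_13: α=2, u≡5; β=0, v≡3 (mod 13); (5|13)=-1, (3|13)=+1; sign (−1)^0·-1^0·+1^2 = +1.
(a,b)_17: α=-2, u≡15; β=1, v≡14 (mod 17); (15|17)=+1, (14|17)=-1; sign (−1)^0·+1^1·-1^-2 = +1.
|Ram(-253, -493)| = 4, even; anisotropic at {2, 11, 29, ∞}.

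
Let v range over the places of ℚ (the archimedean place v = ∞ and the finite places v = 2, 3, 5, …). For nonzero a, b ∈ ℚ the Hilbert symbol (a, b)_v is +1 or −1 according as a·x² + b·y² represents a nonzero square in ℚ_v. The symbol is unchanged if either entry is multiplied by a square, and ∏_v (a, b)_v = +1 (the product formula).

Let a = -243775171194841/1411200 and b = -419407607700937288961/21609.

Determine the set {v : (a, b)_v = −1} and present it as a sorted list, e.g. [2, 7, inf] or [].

(a, b) ≡ (-117218, -41) mod (ℚ^×)²; places V = {2, 3, 5, 7, 11, 13, 29, 41, 43, 47, ∞}.
(a,b)_2: α=-7, β=0; u≡7, v≡7 (mod 8); ε(u)ε(v)=1·1, αω(v)=-7·0, βω(u)=0·0; sum ≡ 1  ⇒  -1.
(a,b)_41: α=2, u≡20; β=3, v≡1 (mod 41); (20|41)=+1, (1|41)=+1; sign (−1)^0·+1^3·+1^2 = +1.
(a,b)_29: α=1, u≡26; β=2, v≡12 (mod 29); (26|29)=-1, (12|29)=-1; sign (−1)^0·-1^2·-1^1 = -1.
(a,b)_43: α=1, u≡3; β=2, v≡22 (mod 43); (3|43)=-1, (22|43)=-1; sign (−1)^0·-1^2·-1^1 = -1.
(a,b)_3: α=-2, u≡1; β=-2, v≡1 (mod 3); (1|3)=+1, (1|3)=+1; sign (−1)^0·+1^-2·+1^-2 = +1.
(a,b)_5: α=-2, u≡3; β=0, v≡1 (mod 5); (3|5)=-1, (1|5)=+1; sign (−1)^0·-1^0·+1^-2 = +1.
(a,b)_7: α=-2, u≡4; β=-4, v≡2 (mod 7); (4|7)=+1, (2|7)=+1; sign (−1)^0·+1^-4·+1^-2 = +1.
(a,b)_13: α=2, u≡4; β=0, v≡6 (mod 13); (4|13)=+1, (6|13)=-1; sign (−1)^0·+1^0·-1^2 = +1.
(a,b)_47: α=1, u≡13; β=2, v≡6 (mod 47); (13|47)=-1, (6|47)=+1; sign (−1)^0·-1^2·+1^1 = +1.
(a,b)_11: α=4, u≡3; β=6, v≡1 (mod 11); (3|11)=+1, (1|11)=+1; sign (−1)^0·+1^6·+1^4 = +1.
(a,b)_∞: sgn(-117218)=−, sgn(-41)=−, so -1.
Ram(-117218, -41) = {2, 29, 43, ∞}; no ℚ_2-point on the conic.

[2, 29, 43, inf]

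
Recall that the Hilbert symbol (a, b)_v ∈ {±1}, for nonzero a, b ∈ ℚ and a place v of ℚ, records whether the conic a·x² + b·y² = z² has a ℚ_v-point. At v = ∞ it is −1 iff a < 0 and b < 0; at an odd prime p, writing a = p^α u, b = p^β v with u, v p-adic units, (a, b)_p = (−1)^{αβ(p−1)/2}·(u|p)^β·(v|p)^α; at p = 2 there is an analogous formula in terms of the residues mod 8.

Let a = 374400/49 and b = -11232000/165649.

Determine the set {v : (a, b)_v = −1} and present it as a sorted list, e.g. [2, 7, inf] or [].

(a, b) ≡ (26, -195) mod (ℚ^×)²; places V = {2, 3, 5, 7, 11, 13, 37, ∞}.
(a,b)_∞: sgn(26)=+, sgn(-195)=−, so +1.
(a,b)_13: α=1, u≡7; β=1, v≡2 (mod 13); (7|13)=-1, (2|13)=-1; sign (−1)^0·-1^1·-1^1 = +1.
(a,b)_11: α=0, u≡3; β=-2, v≡9 (mod 11); (3|11)=+1, (9|11)=+1; sign (−1)^0·+1^-2·+1^0 = +1.
(a,b)_7: α=-2, u≡5; β=0, v≡4 (mod 7); (5|7)=-1, (4|7)=+1; sign (−1)^0·-1^0·+1^-2 = +1.
(a,b)_5: α=2, u≡4; β=3, v≡1 (mod 5); (4|5)=+1, (1|5)=+1; sign (−1)^0·+1^3·+1^2 = +1.
(a,b)_3: α=2, u≡2; β=3, v≡1 (mod 3); (2|3)=-1, (1|3)=+1; sign (−1)^0·-1^3·+1^2 = -1.
(a,b)_37: α=0, u≡9; β=-2, v≡9 (mod 37); (9|37)=+1, (9|37)=+1; sign (−1)^0·+1^-2·+1^0 = +1.
(a,b)_2: α=7, β=8; u≡5, v≡5 (mod 8); ε(u)ε(v)=0·0, αω(v)=7·1, βω(u)=8·1; sum ≡ 1  ⇒  -1.
|Ram(26, -195)| = 2, even; anisotropic at {2, 3}.

[2, 3]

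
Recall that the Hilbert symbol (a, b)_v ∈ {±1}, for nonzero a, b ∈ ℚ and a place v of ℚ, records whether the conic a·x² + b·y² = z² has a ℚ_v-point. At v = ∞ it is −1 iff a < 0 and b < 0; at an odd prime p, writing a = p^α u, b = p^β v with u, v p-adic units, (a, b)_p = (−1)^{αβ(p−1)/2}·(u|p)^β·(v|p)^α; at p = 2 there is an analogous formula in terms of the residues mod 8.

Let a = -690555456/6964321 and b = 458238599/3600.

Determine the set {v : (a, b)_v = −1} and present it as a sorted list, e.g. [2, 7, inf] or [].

[2, 29]

Mod squares: a ≡ -41, b ≡ 7511. Check v ∈ {∞, 2, 3, 5, 7, 13, 19, 29, 37, 41}.
v=29: a=29^-2·(≡27), b=29^1·(≡18) mod 29; (27|29)=-1, (18|29)=-1; (−1)^{-2·1·14}·(-1)^1·(-1)^-2 = -1.
v=3: a=3^6·(≡1), b=3^-2·(≡2) mod 3; (1|3)=+1, (2|3)=-1; (−1)^{6·-2·1}·(+1)^-2·(-1)^6 = +1.
v=13: a=13^-2·(≡6), b=13^2·(≡4) mod 13; (6|13)=-1, (4|13)=+1; (−1)^{-2·2·6}·(-1)^2·(+1)^-2 = +1.
v=5: a=5^0·(≡4), b=5^-2·(≡1) mod 5; (4|5)=+1, (1|5)=+1; (−1)^{0·-2·2}·(+1)^-2·(+1)^0 = +1.
v=∞: -41 < 0 and 7511 > 0  ⇒  (a,b)_∞ = +1.
v=19: a=19^2·(≡6), b=19^2·(≡5) mod 19; (6|19)=+1, (5|19)=+1; (−1)^{2·2·9}·(+1)^2·(+1)^2 = +1.
v=37: a=37^0·(≡9), b=37^1·(≡17) mod 37; (9|37)=+1, (17|37)=-1; (−1)^{0·1·18}·(+1)^1·(-1)^0 = +1.
v=2: v_2(a)=6, v_2(b)=-4; units ≡ 7, 7 (mod 8); ε·ε+αω+βω = 1·1+6·0+-4·0 ≡ 1  ⇒  (a,b)_2 = -1.
v=7: a=7^-2·(≡4), b=7^1·(≡4) mod 7; (4|7)=+1, (4|7)=+1; (−1)^{-2·1·3}·(+1)^1·(+1)^-2 = +1.
v=41: a=41^1·(≡32), b=41^0·(≡40) mod 41; (32|41)=+1, (40|41)=+1; (−1)^{1·0·20}·(+1)^0·(+1)^1 = +1.
|Ram(-41, 7511)| = 2, even; anisotropic at {2, 29}.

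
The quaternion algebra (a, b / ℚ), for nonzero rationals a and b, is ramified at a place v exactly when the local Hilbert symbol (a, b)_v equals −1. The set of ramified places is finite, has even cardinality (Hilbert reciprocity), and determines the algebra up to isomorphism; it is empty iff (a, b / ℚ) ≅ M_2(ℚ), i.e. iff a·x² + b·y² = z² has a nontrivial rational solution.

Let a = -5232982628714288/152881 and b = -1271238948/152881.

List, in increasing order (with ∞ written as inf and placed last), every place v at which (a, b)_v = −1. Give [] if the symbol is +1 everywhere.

Mod squares: a ≡ -84323, b ≡ -8897. Check v ∈ {∞, 2, 3, 7, 17, 23, 31, 37, 41, 43, 53}.
v=41: a=41^2·(≡11), b=41^1·(≡19) mod 41; (11|41)=-1, (19|41)=-1; (−1)^{2·1·20}·(-1)^1·(-1)^2 = -1.
v=∞: -84323 < 0 and -8897 < 0  ⇒  (a,b)_∞ = -1.
v=23: a=23^-2·(≡16), b=23^-2·(≡6) mod 23; (16|23)=+1, (6|23)=+1; (−1)^{-2·-2·11}·(+1)^-2·(+1)^-2 = +1.
v=43: a=43^1·(≡41), b=43^0·(≡31) mod 43; (41|43)=+1, (31|43)=+1; (−1)^{1·0·21}·(+1)^0·(+1)^1 = +1.
v=53: a=53^1·(≡46), b=53^0·(≡10) mod 53; (46|53)=+1, (10|53)=+1; (−1)^{1·0·26}·(+1)^0·(+1)^1 = +1.
v=17: a=17^-2·(≡11), b=17^-2·(≡3) mod 17; (11|17)=-1, (3|17)=-1; (−1)^{-2·-2·8}·(-1)^-2·(-1)^-2 = +1.
v=3: a=3^0·(≡1), b=3^6·(≡1) mod 3; (1|3)=+1, (1|3)=+1; (−1)^{0·6·1}·(+1)^6·(+1)^0 = +1.
v=7: a=7^4·(≡3), b=7^3·(≡5) mod 7; (3|7)=-1, (5|7)=-1; (−1)^{4·3·3}·(-1)^3·(-1)^4 = -1.
v=31: a=31^2·(≡19), b=31^1·(≡29) mod 31; (19|31)=+1, (29|31)=-1; (−1)^{2·1·15}·(+1)^1·(-1)^2 = +1.
v=2: v_2(a)=4, v_2(b)=2; units ≡ 5, 7 (mod 8); ε·ε+αω+βω = 0·1+4·0+2·1 ≡ 0  ⇒  (a,b)_2 = +1.
v=37: a=37^1·(≡23), b=37^0·(≡5) mod 37; (23|37)=-1, (5|37)=-1; (−1)^{1·0·18}·(-1)^0·(-1)^1 = -1.
|Ram(-84323, -8897)| = 4, even; anisotropic at {7, 37, 41, ∞}.

[7, 37, 41, inf]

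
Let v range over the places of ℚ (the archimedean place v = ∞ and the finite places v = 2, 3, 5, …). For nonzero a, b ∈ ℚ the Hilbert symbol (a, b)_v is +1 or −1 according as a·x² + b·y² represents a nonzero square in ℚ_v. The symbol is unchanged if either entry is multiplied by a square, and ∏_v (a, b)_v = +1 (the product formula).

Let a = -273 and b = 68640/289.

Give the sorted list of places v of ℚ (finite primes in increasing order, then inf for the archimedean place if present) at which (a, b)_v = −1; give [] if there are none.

[3, 5, 7, 11]

Mod squares: a ≡ -273, b ≡ 4290. Check v ∈ {∞, 2, 3, 5, 7, 11, 13, 17}.
v=11: a=11^0·(≡2), b=11^1·(≡1) mod 11; (2|11)=-1, (1|11)=+1; (−1)^{0·1·5}·(-1)^1·(+1)^0 = -1.
v=3: a=3^1·(≡2), b=3^1·(≡2) mod 3; (2|3)=-1, (2|3)=-1; (−1)^{1·1·1}·(-1)^1·(-1)^1 = -1.
v=∞: -273 < 0 and 4290 > 0  ⇒  (a,b)_∞ = +1.
v=2: v_2(a)=0, v_2(b)=5; units ≡ 7, 1 (mod 8); ε·ε+αω+βω = 1·0+0·0+5·0 ≡ 0  ⇒  (a,b)_2 = +1.
v=17: a=17^0·(≡16), b=17^-2·(≡11) mod 17; (16|17)=+1, (11|17)=-1; (−1)^{0·-2·8}·(+1)^-2·(-1)^0 = +1.
v=5: a=5^0·(≡2), b=5^1·(≡2) mod 5; (2|5)=-1, (2|5)=-1; (−1)^{0·1·2}·(-1)^1·(-1)^0 = -1.
v=7: a=7^1·(≡3), b=7^0·(≡6) mod 7; (3|7)=-1, (6|7)=-1; (−1)^{1·0·3}·(-1)^0·(-1)^1 = -1.
v=13: a=13^1·(≡5), b=13^1·(≡5) mod 13; (5|13)=-1, (5|13)=-1; (−1)^{1·1·6}·(-1)^1·(-1)^1 = +1.
|Ram(-273, 4290)| = 4, even; anisotropic at {3, 5, 7, 11}.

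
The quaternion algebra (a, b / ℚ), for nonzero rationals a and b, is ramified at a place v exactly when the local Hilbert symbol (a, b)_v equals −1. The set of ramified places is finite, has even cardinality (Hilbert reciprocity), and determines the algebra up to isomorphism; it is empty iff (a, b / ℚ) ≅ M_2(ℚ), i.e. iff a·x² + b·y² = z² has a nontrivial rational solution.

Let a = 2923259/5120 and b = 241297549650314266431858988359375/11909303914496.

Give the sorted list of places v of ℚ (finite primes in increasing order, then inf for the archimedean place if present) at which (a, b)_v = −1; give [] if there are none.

Mod squares: a ≡ 8695, b ≡ 88595. Check v ∈ {∞, 2, 3, 5, 13, 17, 19, 29, 31, 37, 41, 47}.
v=3: a=3^0·(≡1), b=3^2·(≡2) mod 3; (1|3)=+1, (2|3)=-1; (−1)^{0·2·1}·(+1)^2·(-1)^0 = +1.
v=13: a=13^0·(≡6), b=13^5·(≡12) mod 13; (6|13)=-1, (12|13)=+1; (−1)^{0·5·6}·(-1)^5·(+1)^0 = -1.
v=19: a=19^0·(≡10), b=19^-2·(≡7) mod 19; (10|19)=-1, (7|19)=+1; (−1)^{0·-2·9}·(-1)^-2·(+1)^0 = +1.
v=31: a=31^0·(≡29), b=31^-2·(≡5) mod 31; (29|31)=-1, (5|31)=+1; (−1)^{0·-2·15}·(-1)^-2·(+1)^0 = +1.
v=41: a=41^2·(≡13), b=41^6·(≡28) mod 41; (13|41)=-1, (28|41)=-1; (−1)^{2·6·20}·(-1)^6·(-1)^2 = +1.
v=29: a=29^0·(≡20), b=29^-1·(≡27) mod 29; (20|29)=+1, (27|29)=-1; (−1)^{0·-1·14}·(+1)^-1·(-1)^0 = +1.
v=37: a=37^1·(≡22), b=37^4·(≡2) mod 37; (22|37)=-1, (2|37)=-1; (−1)^{1·4·18}·(-1)^4·(-1)^1 = -1.
v=5: a=5^-1·(≡1), b=5^7·(≡1) mod 5; (1|5)=+1, (1|5)=+1; (−1)^{-1·7·2}·(+1)^7·(+1)^-1 = +1.
v=47: a=47^1·(≡26), b=47^3·(≡33) mod 47; (26|47)=-1, (33|47)=-1; (−1)^{1·3·23}·(-1)^3·(-1)^1 = -1.
v=2: v_2(a)=-10, v_2(b)=-12; units ≡ 7, 3 (mod 8); ε·ε+αω+βω = 1·1+-10·1+-12·0 ≡ 1  ⇒  (a,b)_2 = -1.
v=∞: 8695 > 0 and 88595 > 0  ⇒  (a,b)_∞ = +1.
v=17: a=17^0·(≡8), b=17^-2·(≡16) mod 17; (8|17)=+1, (16|17)=+1; (−1)^{0·-2·8}·(+1)^-2·(+1)^0 = +1.
Ram(8695, 88595) = {2, 13, 37, 47}; no ℚ_2-point on the conic.

[2, 13, 37, 47]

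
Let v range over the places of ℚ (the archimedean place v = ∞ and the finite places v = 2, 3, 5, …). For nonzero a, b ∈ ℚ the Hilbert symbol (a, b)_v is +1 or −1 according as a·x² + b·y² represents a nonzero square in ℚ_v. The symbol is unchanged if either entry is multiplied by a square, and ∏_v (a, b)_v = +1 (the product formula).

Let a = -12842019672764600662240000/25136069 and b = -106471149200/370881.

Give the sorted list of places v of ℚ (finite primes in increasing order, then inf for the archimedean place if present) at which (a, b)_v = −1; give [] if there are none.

[23, 29, 31, inf]

(a, b) ≡ (-23184311, -713) mod (ℚ^×)²; places V = {2, 3, 5, 7, 13, 17, 19, 23, 29, 31, 37, 41, 47, ∞}.
(a,b)_19: α=-2, u≡14; β=0, v≡5 (mod 19); (14|19)=-1, (5|19)=+1; sign (−1)^0·-1^0·+1^-2 = +1.
(a,b)_17: α=1, u≡8; β=0, v≡1 (mod 17); (8|17)=+1, (1|17)=+1; sign (−1)^0·+1^0·+1^1 = +1.
(a,b)_13: α=2, u≡8; β=2, v≡8 (mod 13); (8|13)=-1, (8|13)=-1; sign (−1)^0·-1^2·-1^2 = +1.
(a,b)_31: α=3, u≡28; β=1, v≡28 (mod 31); (28|31)=+1, (28|31)=+1; sign (−1)^1·+1^1·+1^3 = -1.
(a,b)_41: α=1, u≡4; β=0, v≡21 (mod 41); (4|41)=+1, (21|41)=+1; sign (−1)^0·+1^0·+1^1 = +1.
(a,b)_7: α=-4, u≡2; β=-2, v≡2 (mod 7); (2|7)=+1, (2|7)=+1; sign (−1)^0·+1^-2·+1^-4 = +1.
(a,b)_37: α=1, u≡24; β=0, v≡16 (mod 37); (24|37)=-1, (16|37)=+1; sign (−1)^0·-1^0·+1^1 = +1.
(a,b)_3: α=0, u≡1; β=-2, v≡1 (mod 3); (1|3)=+1, (1|3)=+1; sign (−1)^0·+1^-2·+1^0 = +1.
(a,b)_47: α=2, u≡37; β=2, v≡19 (mod 47); (37|47)=+1, (19|47)=-1; sign (−1)^0·+1^2·-1^2 = +1.
(a,b)_5: α=4, u≡4; β=2, v≡2 (mod 5); (4|5)=+1, (2|5)=-1; sign (−1)^0·+1^2·-1^4 = +1.
(a,b)_23: α=4, u≡19; β=1, v≡19 (mod 23); (19|23)=-1, (19|23)=-1; sign (−1)^0·-1^1·-1^4 = -1.
(a,b)_29: α=-1, u≡23; β=-2, v≡10 (mod 29); (23|29)=+1, (10|29)=-1; sign (−1)^0·+1^-2·-1^-1 = -1.
(a,b)_2: α=8, β=4; u≡1, v≡7 (mod 8); ε(u)ε(v)=0·1, αω(v)=8·0, βω(u)=4·0; sum ≡ 0  ⇒  +1.
(a,b)_∞: sgn(-23184311)=−, sgn(-713)=−, so -1.
Ram(-23184311, -713) = {23, 29, 31, ∞}; no ℚ_23-point on the conic.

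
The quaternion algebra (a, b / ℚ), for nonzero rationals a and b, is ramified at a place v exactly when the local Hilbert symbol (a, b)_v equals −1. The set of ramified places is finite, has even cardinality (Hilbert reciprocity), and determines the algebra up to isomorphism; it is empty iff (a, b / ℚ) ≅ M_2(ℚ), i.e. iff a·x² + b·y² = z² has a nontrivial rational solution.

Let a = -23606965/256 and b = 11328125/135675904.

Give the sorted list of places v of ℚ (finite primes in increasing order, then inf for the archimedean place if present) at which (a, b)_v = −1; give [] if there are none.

[17, 29]

(a, b) ≡ (-85, 29) mod (ℚ^×)²; places V = {2, 5, 7, 13, 17, 29, 31, ∞}.
(a,b)_2: α=-8, β=-14; u≡3, v≡5 (mod 8); ε(u)ε(v)=1·0, αω(v)=-8·1, βω(u)=-14·1; sum ≡ 0  ⇒  +1.
(a,b)_7: α=0, u≡6; β=-2, v≡1 (mod 7); (6|7)=-1, (1|7)=+1; sign (−1)^0·-1^-2·+1^0 = +1.
(a,b)_17: α=3, u≡6; β=0, v≡10 (mod 17); (6|17)=-1, (10|17)=-1; sign (−1)^0·-1^0·-1^3 = -1.
(a,b)_31: α=2, u≡10; β=0, v≡6 (mod 31); (10|31)=+1, (6|31)=-1; sign (−1)^0·+1^0·-1^2 = +1.
(a,b)_13: α=0, u≡11; β=-2, v≡3 (mod 13); (11|13)=-1, (3|13)=+1; sign (−1)^0·-1^-2·+1^0 = +1.
(a,b)_5: α=1, u≡2; β=8, v≡1 (mod 5); (2|5)=-1, (1|5)=+1; sign (−1)^0·-1^8·+1^1 = +1.
(a,b)_∞: sgn(-85)=−, sgn(29)=+, so +1.
(a,b)_29: α=0, u≡19; β=1, v≡13 (mod 29); (19|29)=-1, (13|29)=+1; sign (−1)^0·-1^1·+1^0 = -1.
Ram(-85, 29) = {17, 29}; no ℚ_17-point on the conic.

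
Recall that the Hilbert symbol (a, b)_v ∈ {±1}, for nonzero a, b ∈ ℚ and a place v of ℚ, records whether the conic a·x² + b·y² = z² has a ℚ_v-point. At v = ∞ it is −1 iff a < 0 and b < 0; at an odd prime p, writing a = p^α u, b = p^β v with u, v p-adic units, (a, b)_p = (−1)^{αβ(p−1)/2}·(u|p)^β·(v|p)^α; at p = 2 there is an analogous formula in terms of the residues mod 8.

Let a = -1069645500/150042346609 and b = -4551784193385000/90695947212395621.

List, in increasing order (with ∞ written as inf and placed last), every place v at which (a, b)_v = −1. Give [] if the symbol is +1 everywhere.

[37, inf]

Mod squares: a ≡ -55, b ≡ -16354. Check v ∈ {∞, 2, 3, 5, 7, 11, 13, 17, 19, 29, 31, 37}.
v=19: a=19^-4·(≡13), b=19^-4·(≡11) mod 19; (13|19)=-1, (11|19)=+1; (−1)^{-4·-4·9}·(-1)^-4·(+1)^-4 = +1.
v=11: a=11^1·(≡6), b=11^4·(≡5) mod 11; (6|11)=-1, (5|11)=+1; (−1)^{1·4·5}·(-1)^4·(+1)^1 = +1.
v=29: a=29^-2·(≡17), b=29^-2·(≡2) mod 29; (17|29)=-1, (2|29)=-1; (−1)^{-2·-2·14}·(-1)^-2·(-1)^-2 = +1.
v=13: a=13^0·(≡1), b=13^1·(≡1) mod 13; (1|13)=+1, (1|13)=+1; (−1)^{0·1·6}·(+1)^1·(+1)^0 = +1.
v=31: a=31^0·(≡7), b=31^-2·(≡4) mod 31; (7|31)=+1, (4|31)=+1; (−1)^{0·-2·15}·(+1)^-2·(+1)^0 = +1.
v=5: a=5^3·(≡4), b=5^4·(≡4) mod 5; (4|5)=+1, (4|5)=+1; (−1)^{3·4·2}·(+1)^4·(+1)^3 = +1.
v=∞: -55 < 0 and -16354 < 0  ⇒  (a,b)_∞ = -1.
v=37: a=37^-2·(≡20), b=37^-3·(≡32) mod 37; (20|37)=-1, (32|37)=-1; (−1)^{-2·-3·18}·(-1)^-3·(-1)^-2 = -1.
v=3: a=3^4·(≡2), b=3^14·(≡2) mod 3; (2|3)=-1, (2|3)=-1; (−1)^{4·14·1}·(-1)^14·(-1)^4 = +1.
v=2: v_2(a)=2, v_2(b)=3; units ≡ 1, 7 (mod 8); ε·ε+αω+βω = 0·1+2·0+3·0 ≡ 0  ⇒  (a,b)_2 = +1.
v=17: a=17^0·(≡15), b=17^-1·(≡12) mod 17; (15|17)=+1, (12|17)=-1; (−1)^{0·-1·8}·(+1)^-1·(-1)^0 = +1.
v=7: a=7^4·(≡1), b=7^0·(≡6) mod 7; (1|7)=+1, (6|7)=-1; (−1)^{4·0·3}·(+1)^0·(-1)^4 = +1.
|Ram(-55, -16354)| = 2, even; anisotropic at {37, ∞}.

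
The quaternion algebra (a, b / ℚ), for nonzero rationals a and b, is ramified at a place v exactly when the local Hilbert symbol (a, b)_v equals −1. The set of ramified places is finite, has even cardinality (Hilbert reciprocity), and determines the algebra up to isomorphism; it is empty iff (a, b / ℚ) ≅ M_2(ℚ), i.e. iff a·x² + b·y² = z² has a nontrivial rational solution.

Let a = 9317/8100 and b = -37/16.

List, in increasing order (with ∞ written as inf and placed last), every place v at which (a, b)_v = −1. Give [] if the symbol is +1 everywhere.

[7, 11]

Mod squares: a ≡ 77, b ≡ -37. Check v ∈ {∞, 2, 3, 5, 7, 11, 37}.
v=37: a=37^0·(≡27), b=37^1·(≡30) mod 37; (27|37)=+1, (30|37)=+1; (−1)^{0·1·18}·(+1)^1·(+1)^0 = +1.
v=7: a=7^1·(≡1), b=7^0·(≡6) mod 7; (1|7)=+1, (6|7)=-1; (−1)^{1·0·3}·(+1)^0·(-1)^1 = -1.
v=11: a=11^3·(≡10), b=11^0·(≡8) mod 11; (10|11)=-1, (8|11)=-1; (−1)^{3·0·5}·(-1)^0·(-1)^3 = -1.
v=5: a=5^-2·(≡3), b=5^0·(≡3) mod 5; (3|5)=-1, (3|5)=-1; (−1)^{-2·0·2}·(-1)^0·(-1)^-2 = +1.
v=3: a=3^-4·(≡2), b=3^0·(≡2) mod 3; (2|3)=-1, (2|3)=-1; (−1)^{-4·0·1}·(-1)^0·(-1)^-4 = +1.
v=∞: 77 > 0 and -37 < 0  ⇒  (a,b)_∞ = +1.
v=2: v_2(a)=-2, v_2(b)=-4; units ≡ 5, 3 (mod 8); ε·ε+αω+βω = 0·1+-2·1+-4·1 ≡ 0  ⇒  (a,b)_2 = +1.
|Ram(77, -37)| = 2, even; anisotropic at {7, 11}.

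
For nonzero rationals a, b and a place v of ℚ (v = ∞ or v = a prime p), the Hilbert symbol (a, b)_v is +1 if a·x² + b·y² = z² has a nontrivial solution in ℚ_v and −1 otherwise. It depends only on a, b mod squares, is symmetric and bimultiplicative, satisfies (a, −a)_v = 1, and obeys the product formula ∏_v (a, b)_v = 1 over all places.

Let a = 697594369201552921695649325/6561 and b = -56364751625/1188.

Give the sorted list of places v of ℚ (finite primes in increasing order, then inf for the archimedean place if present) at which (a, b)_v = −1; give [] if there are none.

[3, 5, 7, 13, 17, 19]

(a, b) ≡ (2800733, -140645505) mod (ℚ^×)²; places V = {2, 3, 5, 7, 11, 13, 17, 19, 23, 29, ∞}.
(a,b)_11: α=0, u≡4; β=-1, v≡3 (mod 11); (4|11)=+1, (3|11)=+1; sign (−1)^0·+1^-1·+1^0 = +1.
(a,b)_23: α=5, u≡2; β=2, v≡4 (mod 23); (2|23)=+1, (4|23)=+1; sign (−1)^0·+1^2·+1^5 = +1.
(a,b)_7: α=4, u≡6; β=1, v≡2 (mod 7); (6|7)=-1, (2|7)=+1; sign (−1)^0·-1^1·+1^4 = -1.
(a,b)_13: α=3, u≡6; β=1, v≡12 (mod 13); (6|13)=-1, (12|13)=+1; sign (−1)^0·-1^1·+1^3 = -1.
(a,b)_∞: sgn(2800733)=+, sgn(-140645505)=−, so +1.
(a,b)_5: α=2, u≡3; β=3, v≡4 (mod 5); (3|5)=-1, (4|5)=+1; sign (−1)^0·-1^3·+1^2 = -1.
(a,b)_3: α=-8, u≡2; β=-3, v≡2 (mod 3); (2|3)=-1, (2|3)=-1; sign (−1)^0·-1^-3·-1^-8 = -1.
(a,b)_2: α=0, β=-2; u≡5, v≡7 (mod 8); ε(u)ε(v)=0·1, αω(v)=0·0, βω(u)=-2·1; sum ≡ 0  ⇒  +1.
(a,b)_17: α=3, u≡15; β=1, v≡14 (mod 17); (15|17)=+1, (14|17)=-1; sign (−1)^0·+1^1·-1^3 = -1.
(a,b)_19: α=3, u≡16; β=1, v≡17 (mod 19); (16|19)=+1, (17|19)=+1; sign (−1)^1·+1^1·+1^3 = -1.
(a,b)_29: α=3, u≡25; β=1, v≡22 (mod 29); (25|29)=+1, (22|29)=+1; sign (−1)^0·+1^1·+1^3 = +1.
(2800733, -140645505 / ℚ) ramifies at {3, 5, 7, 13, 17, 19}: a division algebra.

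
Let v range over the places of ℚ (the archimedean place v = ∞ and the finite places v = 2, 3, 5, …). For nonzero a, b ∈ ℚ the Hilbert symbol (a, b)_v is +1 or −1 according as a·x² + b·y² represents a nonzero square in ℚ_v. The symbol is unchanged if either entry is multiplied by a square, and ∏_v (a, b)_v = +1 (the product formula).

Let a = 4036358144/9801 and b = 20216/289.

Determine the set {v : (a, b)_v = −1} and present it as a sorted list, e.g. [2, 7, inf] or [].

[2, 17]

Mod squares: a ≡ 119, b ≡ 14. Check v ∈ {∞, 2, 3, 7, 11, 13, 17, 19}.
v=11: a=11^-2·(≡4), b=11^0·(≡3) mod 11; (4|11)=+1, (3|11)=+1; (−1)^{-2·0·5}·(+1)^0·(+1)^-2 = +1.
v=∞: 119 > 0 and 14 > 0  ⇒  (a,b)_∞ = +1.
v=13: a=13^2·(≡6), b=13^0·(≡9) mod 13; (6|13)=-1, (9|13)=+1; (−1)^{2·0·6}·(-1)^0·(+1)^2 = +1.
v=19: a=19^0·(≡17), b=19^2·(≡14) mod 19; (17|19)=+1, (14|19)=-1; (−1)^{0·2·9}·(+1)^2·(-1)^0 = +1.
v=17: a=17^1·(≡6), b=17^-2·(≡3) mod 17; (6|17)=-1, (3|17)=-1; (−1)^{1·-2·8}·(-1)^-2·(-1)^1 = -1.
v=7: a=7^3·(≡3), b=7^1·(≡2) mod 7; (3|7)=-1, (2|7)=+1; (−1)^{3·1·3}·(-1)^1·(+1)^3 = +1.
v=3: a=3^-4·(≡2), b=3^0·(≡2) mod 3; (2|3)=-1, (2|3)=-1; (−1)^{-4·0·1}·(-1)^0·(-1)^-4 = +1.
v=2: v_2(a)=12, v_2(b)=3; units ≡ 7, 7 (mod 8); ε·ε+αω+βω = 1·1+12·0+3·0 ≡ 1  ⇒  (a,b)_2 = -1.
Ram(119, 14) = {2, 17}; no ℚ_2-point on the conic.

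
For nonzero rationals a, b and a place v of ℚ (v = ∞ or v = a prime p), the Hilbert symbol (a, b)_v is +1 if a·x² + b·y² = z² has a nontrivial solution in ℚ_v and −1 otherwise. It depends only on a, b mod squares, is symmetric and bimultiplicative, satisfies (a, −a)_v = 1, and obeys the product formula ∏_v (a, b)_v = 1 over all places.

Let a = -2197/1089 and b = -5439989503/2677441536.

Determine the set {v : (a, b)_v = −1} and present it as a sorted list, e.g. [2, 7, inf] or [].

(a, b) ≡ (-13, -247) mod (ℚ^×)²; places V = {2, 3, 7, 11, 13, 19, ∞}.
(a,b)_19: α=0, u≡17; β=5, v≡11 (mod 19); (17|19)=+1, (11|19)=+1; sign (−1)^0·+1^5·+1^0 = +1.
(a,b)_7: α=0, u≡2; β=-4, v≡3 (mod 7); (2|7)=+1, (3|7)=-1; sign (−1)^0·+1^-4·-1^0 = +1.
(a,b)_11: α=-2, u≡4; β=-2, v≡6 (mod 11); (4|11)=+1, (6|11)=-1; sign (−1)^0·+1^-2·-1^-2 = +1.
(a,b)_∞: sgn(-13)=−, sgn(-247)=−, so -1.
(a,b)_3: α=-2, u≡2; β=-2, v≡2 (mod 3); (2|3)=-1, (2|3)=-1; sign (−1)^0·-1^-2·-1^-2 = +1.
(a,b)_13: α=3, u≡9; β=3, v≡8 (mod 13); (9|13)=+1, (8|13)=-1; sign (−1)^0·+1^3·-1^3 = -1.
(a,b)_2: α=0, β=-10; u≡3, v≡1 (mod 8); ε(u)ε(v)=1·0, αω(v)=0·0, βω(u)=-10·1; sum ≡ 0  ⇒  +1.
|Ram(-13, -247)| = 2, even; anisotropic at {13, ∞}.

[13, inf]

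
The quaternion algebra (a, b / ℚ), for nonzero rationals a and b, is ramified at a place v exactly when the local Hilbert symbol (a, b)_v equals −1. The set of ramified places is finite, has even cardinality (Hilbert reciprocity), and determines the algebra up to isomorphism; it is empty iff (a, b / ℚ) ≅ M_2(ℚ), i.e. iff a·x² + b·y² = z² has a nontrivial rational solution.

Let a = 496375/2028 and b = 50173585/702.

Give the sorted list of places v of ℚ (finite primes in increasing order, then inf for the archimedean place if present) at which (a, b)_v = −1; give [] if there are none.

Mod squares: a ≡ 165, b ≡ 30030. Check v ∈ {∞, 2, 3, 5, 7, 11, 13, 19}.
v=11: a=11^1·(≡9), b=11^1·(≡7) mod 11; (9|11)=+1, (7|11)=-1; (−1)^{1·1·5}·(+1)^1·(-1)^1 = +1.
v=3: a=3^-1·(≡1), b=3^-3·(≡2) mod 3; (1|3)=+1, (2|3)=-1; (−1)^{-1·-3·1}·(+1)^-3·(-1)^-1 = +1.
v=∞: 165 > 0 and 30030 > 0  ⇒  (a,b)_∞ = +1.
v=7: a=7^0·(≡1), b=7^1·(≡6) mod 7; (1|7)=+1, (6|7)=-1; (−1)^{0·1·3}·(+1)^1·(-1)^0 = +1.
v=5: a=5^3·(≡2), b=5^1·(≡1) mod 5; (2|5)=-1, (1|5)=+1; (−1)^{3·1·2}·(-1)^1·(+1)^3 = -1.
v=13: a=13^-2·(≡4), b=13^-1·(≡10) mod 13; (4|13)=+1, (10|13)=+1; (−1)^{-2·-1·6}·(+1)^-1·(+1)^-2 = +1.
v=2: v_2(a)=-2, v_2(b)=-1; units ≡ 5, 7 (mod 8); ε·ε+αω+βω = 0·1+-2·0+-1·1 ≡ 1  ⇒  (a,b)_2 = -1.
v=19: a=19^2·(≡10), b=19^4·(≡14) mod 19; (10|19)=-1, (14|19)=-1; (−1)^{2·4·9}·(-1)^4·(-1)^2 = +1.
(165, 30030 / ℚ) ramifies at {2, 5}: a division algebra.

[2, 5]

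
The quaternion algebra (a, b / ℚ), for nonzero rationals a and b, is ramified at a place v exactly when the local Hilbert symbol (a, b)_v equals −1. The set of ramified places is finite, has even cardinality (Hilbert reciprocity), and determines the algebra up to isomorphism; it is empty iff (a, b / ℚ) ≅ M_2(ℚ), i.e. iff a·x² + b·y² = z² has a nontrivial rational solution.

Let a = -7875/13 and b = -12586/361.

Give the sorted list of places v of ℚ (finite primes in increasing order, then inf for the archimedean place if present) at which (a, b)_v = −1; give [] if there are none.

Mod squares: a ≡ -455, b ≡ -12586. Check v ∈ {∞, 2, 3, 5, 7, 13, 19, 29, 31}.
v=7: a=7^1·(≡5), b=7^1·(≡2) mod 7; (5|7)=-1, (2|7)=+1; (−1)^{1·1·3}·(-1)^1·(+1)^1 = +1.
v=5: a=5^3·(≡4), b=5^0·(≡4) mod 5; (4|5)=+1, (4|5)=+1; (−1)^{3·0·2}·(+1)^0·(+1)^3 = +1.
v=∞: -455 < 0 and -12586 < 0  ⇒  (a,b)_∞ = -1.
v=19: a=19^0·(≡11), b=19^-2·(≡11) mod 19; (11|19)=+1, (11|19)=+1; (−1)^{0·-2·9}·(+1)^-2·(+1)^0 = +1.
v=29: a=29^0·(≡1), b=29^1·(≡9) mod 29; (1|29)=+1, (9|29)=+1; (−1)^{0·1·14}·(+1)^1·(+1)^0 = +1.
v=13: a=13^-1·(≡3), b=13^0·(≡5) mod 13; (3|13)=+1, (5|13)=-1; (−1)^{-1·0·6}·(+1)^0·(-1)^-1 = -1.
v=3: a=3^2·(≡1), b=3^0·(≡2) mod 3; (1|3)=+1, (2|3)=-1; (−1)^{2·0·1}·(+1)^0·(-1)^2 = +1.
v=31: a=31^0·(≡19), b=31^1·(≡20) mod 31; (19|31)=+1, (20|31)=+1; (−1)^{0·1·15}·(+1)^1·(+1)^0 = +1.
v=2: v_2(a)=0, v_2(b)=1; units ≡ 1, 3 (mod 8); ε·ε+αω+βω = 0·1+0·1+1·0 ≡ 0  ⇒  (a,b)_2 = +1.
|Ram(-455, -12586)| = 2, even; anisotropic at {13, ∞}.

[13, inf]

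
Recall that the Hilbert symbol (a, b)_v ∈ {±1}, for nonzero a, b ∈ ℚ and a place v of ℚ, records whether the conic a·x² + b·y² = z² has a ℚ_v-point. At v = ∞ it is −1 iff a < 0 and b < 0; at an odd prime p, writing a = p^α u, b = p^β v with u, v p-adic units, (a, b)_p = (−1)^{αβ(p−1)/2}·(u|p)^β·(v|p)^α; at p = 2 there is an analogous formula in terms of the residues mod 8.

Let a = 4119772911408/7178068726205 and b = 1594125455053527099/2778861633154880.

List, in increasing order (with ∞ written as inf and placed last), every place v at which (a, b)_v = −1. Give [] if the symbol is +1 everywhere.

(a, b) ≡ (935, 55) mod (ℚ^×)²; places V = {2, 3, 5, 7, 11, 13, 17, 19, 23, 29, 31, 37, 47, 53, ∞}.
(a,b)_3: α=4, u≡2; β=2, v≡1 (mod 3); (2|3)=-1, (1|3)=+1; sign (−1)^0·-1^2·+1^4 = +1.
(a,b)_7: α=2, u≡2; β=-2, v≡5 (mod 7); (2|7)=+1, (5|7)=-1; sign (−1)^0·+1^-2·-1^2 = +1.
(a,b)_19: α=2, u≡4; β=4, v≡5 (mod 19); (4|19)=+1, (5|19)=+1; sign (−1)^0·+1^4·+1^2 = +1.
(a,b)_23: α=0, u≡19; β=2, v≡6 (mod 23); (19|23)=-1, (6|23)=+1; sign (−1)^0·-1^2·+1^0 = +1.
(a,b)_29: α=0, u≡7; β=2, v≡17 (mod 29); (7|29)=+1, (17|29)=-1; sign (−1)^0·+1^2·-1^0 = +1.
(a,b)_2: α=4, β=-6; u≡7, v≡7 (mod 8); ε(u)ε(v)=1·1, αω(v)=4·0, βω(u)=-6·0; sum ≡ 1  ⇒  -1.
(a,b)_47: α=-2, u≡27; β=-2, v≡21 (mod 47); (27|47)=+1, (21|47)=+1; sign (−1)^0·+1^-2·+1^-2 = +1.
(a,b)_37: α=-2, u≡9; β=0, v≡20 (mod 37); (9|37)=+1, (20|37)=-1; sign (−1)^0·+1^0·-1^-2 = +1.
(a,b)_17: α=1, u≡13; β=2, v≡16 (mod 17); (13|17)=+1, (16|17)=+1; sign (−1)^0·+1^2·+1^1 = +1.
(a,b)_31: α=2, u≡18; β=2, v≡23 (mod 31); (18|31)=+1, (23|31)=-1; sign (−1)^0·+1^2·-1^2 = +1.
(a,b)_13: α=-2, u≡4; β=-4, v≡12 (mod 13); (4|13)=+1, (12|13)=+1; sign (−1)^0·+1^-4·+1^-2 = +1.
(a,b)_53: α=-2, u≡30; β=-2, v≡33 (mod 53); (30|53)=-1, (33|53)=-1; sign (−1)^0·-1^-2·-1^-2 = +1.
(a,b)_∞: sgn(935)=+, sgn(55)=+, so +1.
(a,b)_11: α=1, u≡6; β=1, v≡9 (mod 11); (6|11)=-1, (9|11)=+1; sign (−1)^1·-1^1·+1^1 = +1.
(a,b)_5: α=-1, u≡3; β=-1, v≡4 (mod 5); (3|5)=-1, (4|5)=+1; sign (−1)^0·-1^-1·+1^-1 = -1.
|Ram(935, 55)| = 2, even; anisotropic at {2, 5}.

[2, 5]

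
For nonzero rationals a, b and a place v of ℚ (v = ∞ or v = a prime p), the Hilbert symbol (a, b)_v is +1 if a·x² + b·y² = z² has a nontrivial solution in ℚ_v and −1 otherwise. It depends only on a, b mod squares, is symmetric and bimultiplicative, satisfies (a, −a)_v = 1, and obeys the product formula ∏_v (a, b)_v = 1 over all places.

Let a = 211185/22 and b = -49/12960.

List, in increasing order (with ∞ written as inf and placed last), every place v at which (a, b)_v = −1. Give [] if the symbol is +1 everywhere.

(a, b) ≡ (1430, -10) mod (ℚ^×)²; places V = {2, 3, 5, 7, 11, 13, 19, ∞}.
(a,b)_3: α=2, u≡2; β=-4, v≡2 (mod 3); (2|3)=-1, (2|3)=-1; sign (−1)^0·-1^-4·-1^2 = +1.
(a,b)_7: α=0, u≡2; β=2, v≡2 (mod 7); (2|7)=+1, (2|7)=+1; sign (−1)^0·+1^2·+1^0 = +1.
(a,b)_2: α=-1, β=-5; u≡3, v≡3 (mod 8); ε(u)ε(v)=1·1, αω(v)=-1·1, βω(u)=-5·1; sum ≡ 1  ⇒  -1.
(a,b)_5: α=1, u≡1; β=-1, v≡3 (mod 5); (1|5)=+1, (3|5)=-1; sign (−1)^0·+1^-1·-1^1 = -1.
(a,b)_∞: sgn(1430)=+, sgn(-10)=−, so +1.
(a,b)_11: α=-1, u≡9; β=0, v≡3 (mod 11); (9|11)=+1, (3|11)=+1; sign (−1)^0·+1^0·+1^-1 = +1.
(a,b)_13: α=1, u≡11; β=0, v≡10 (mod 13); (11|13)=-1, (10|13)=+1; sign (−1)^0·-1^0·+1^1 = +1.
(a,b)_19: α=2, u≡5; β=0, v≡4 (mod 19); (5|19)=+1, (4|19)=+1; sign (−1)^0·+1^0·+1^2 = +1.
Ram(1430, -10) = {2, 5}; no ℚ_2-point on the conic.

[2, 5]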